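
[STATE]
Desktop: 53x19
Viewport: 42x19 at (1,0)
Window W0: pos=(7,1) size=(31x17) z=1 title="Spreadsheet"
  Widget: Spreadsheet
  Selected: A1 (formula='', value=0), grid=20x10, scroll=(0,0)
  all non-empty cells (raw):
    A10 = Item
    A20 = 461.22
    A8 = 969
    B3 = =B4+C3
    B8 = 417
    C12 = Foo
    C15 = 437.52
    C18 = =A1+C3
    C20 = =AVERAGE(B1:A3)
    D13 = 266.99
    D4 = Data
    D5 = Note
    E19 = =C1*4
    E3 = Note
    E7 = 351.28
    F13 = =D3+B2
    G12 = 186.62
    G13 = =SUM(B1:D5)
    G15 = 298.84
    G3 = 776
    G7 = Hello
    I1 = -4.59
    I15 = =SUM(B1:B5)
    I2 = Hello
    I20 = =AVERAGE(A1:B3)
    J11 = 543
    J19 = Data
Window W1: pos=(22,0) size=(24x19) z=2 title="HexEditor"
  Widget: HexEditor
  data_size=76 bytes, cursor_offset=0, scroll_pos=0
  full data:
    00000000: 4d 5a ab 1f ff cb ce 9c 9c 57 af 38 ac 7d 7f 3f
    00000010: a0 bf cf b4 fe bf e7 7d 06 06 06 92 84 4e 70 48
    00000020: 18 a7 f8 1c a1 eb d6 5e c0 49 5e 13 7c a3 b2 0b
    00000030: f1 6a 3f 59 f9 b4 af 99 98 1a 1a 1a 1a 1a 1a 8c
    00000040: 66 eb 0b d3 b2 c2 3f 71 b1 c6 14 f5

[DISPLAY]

                     ┏━━━━━━━━━━━━━━━━━━━━
      ┏━━━━━━━━━━━━━━┃ HexEditor          
      ┃ Spreadsheet  ┠────────────────────
      ┠──────────────┃00000000  4D 5a ab 1
      ┃A1:           ┃00000010  a0 bf cf b
      ┃       A      ┃00000020  18 a7 f8 1
      ┃--------------┃00000030  f1 6a 3f 5
      ┃  1      [0]  ┃00000040  66 eb 0b d
      ┃  2        0  ┃                    
      ┃  3        0  ┃                    
      ┃  4        0  ┃                    
      ┃  5        0  ┃                    
      ┃  6        0  ┃                    
      ┃  7        0  ┃                    
      ┃  8      969  ┃                    
      ┃  9        0  ┃                    
      ┃ 10 Item      ┃                    
      ┗━━━━━━━━━━━━━━┃                    
                     ┗━━━━━━━━━━━━━━━━━━━━


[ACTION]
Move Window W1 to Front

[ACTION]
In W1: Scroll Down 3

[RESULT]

                     ┏━━━━━━━━━━━━━━━━━━━━
      ┏━━━━━━━━━━━━━━┃ HexEditor          
      ┃ Spreadsheet  ┠────────────────────
      ┠──────────────┃00000030  f1 6a 3f 5
      ┃A1:           ┃00000040  66 eb 0b d
      ┃       A      ┃                    
      ┃--------------┃                    
      ┃  1      [0]  ┃                    
      ┃  2        0  ┃                    
      ┃  3        0  ┃                    
      ┃  4        0  ┃                    
      ┃  5        0  ┃                    
      ┃  6        0  ┃                    
      ┃  7        0  ┃                    
      ┃  8      969  ┃                    
      ┃  9        0  ┃                    
      ┃ 10 Item      ┃                    
      ┗━━━━━━━━━━━━━━┃                    
                     ┗━━━━━━━━━━━━━━━━━━━━


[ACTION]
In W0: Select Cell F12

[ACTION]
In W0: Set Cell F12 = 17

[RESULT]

                     ┏━━━━━━━━━━━━━━━━━━━━
      ┏━━━━━━━━━━━━━━┃ HexEditor          
      ┃ Spreadsheet  ┠────────────────────
      ┠──────────────┃00000030  f1 6a 3f 5
      ┃F12: 17       ┃00000040  66 eb 0b d
      ┃       A      ┃                    
      ┃--------------┃                    
      ┃  1        0  ┃                    
      ┃  2        0  ┃                    
      ┃  3        0  ┃                    
      ┃  4        0  ┃                    
      ┃  5        0  ┃                    
      ┃  6        0  ┃                    
      ┃  7        0  ┃                    
      ┃  8      969  ┃                    
      ┃  9        0  ┃                    
      ┃ 10 Item      ┃                    
      ┗━━━━━━━━━━━━━━┃                    
                     ┗━━━━━━━━━━━━━━━━━━━━


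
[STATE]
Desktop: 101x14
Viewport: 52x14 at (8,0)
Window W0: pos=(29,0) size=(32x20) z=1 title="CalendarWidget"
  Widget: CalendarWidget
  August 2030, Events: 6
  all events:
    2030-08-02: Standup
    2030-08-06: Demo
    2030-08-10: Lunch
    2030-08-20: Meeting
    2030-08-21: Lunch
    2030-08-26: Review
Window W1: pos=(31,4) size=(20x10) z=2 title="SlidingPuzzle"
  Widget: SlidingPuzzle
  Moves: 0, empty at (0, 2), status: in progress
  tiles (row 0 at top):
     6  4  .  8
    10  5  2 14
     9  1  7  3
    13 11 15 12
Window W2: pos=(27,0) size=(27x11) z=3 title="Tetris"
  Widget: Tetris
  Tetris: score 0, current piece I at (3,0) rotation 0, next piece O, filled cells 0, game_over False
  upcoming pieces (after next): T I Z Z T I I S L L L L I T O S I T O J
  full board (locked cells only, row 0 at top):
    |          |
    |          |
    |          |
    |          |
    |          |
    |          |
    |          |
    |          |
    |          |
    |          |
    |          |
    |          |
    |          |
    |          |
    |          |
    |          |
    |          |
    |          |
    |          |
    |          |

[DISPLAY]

                   ┏━━━━━━━━━━━━━━━━━━━━━━━━━┓━━━━━━
                   ┃ Tetris                  ┃      
                   ┠─────────────────────────┨──────
                   ┃          │Next:         ┃      
                   ┃          │▓▓            ┃      
                   ┃          │▓▓            ┃      
                   ┃          │              ┃      
                   ┃          │              ┃      
                   ┃          │              ┃      
                   ┃          │Score:        ┃      
                   ┗━━━━━━━━━━━━━━━━━━━━━━━━━┛      
                     ┃ ┃├────┼────┼────┼──┃         
                     ┃ ┃│  9 │  1 │  7 │  ┃         
                     ┃ ┗━━━━━━━━━━━━━━━━━━┛         


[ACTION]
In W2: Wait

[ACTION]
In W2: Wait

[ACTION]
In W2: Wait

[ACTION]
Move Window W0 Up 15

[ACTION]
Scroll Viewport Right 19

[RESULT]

┏━━━━━━━━━━━━━━━━━━━━━━━━━┓━━━━━━┓                  
┃ Tetris                  ┃      ┃                  
┠─────────────────────────┨──────┨                  
┃          │Next:         ┃      ┃                  
┃          │▓▓            ┃      ┃                  
┃          │▓▓            ┃      ┃                  
┃          │              ┃      ┃                  
┃          │              ┃      ┃                  
┃          │              ┃      ┃                  
┃          │Score:        ┃      ┃                  
┗━━━━━━━━━━━━━━━━━━━━━━━━━┛      ┃                  
  ┃ ┃├────┼────┼────┼──┃         ┃                  
  ┃ ┃│  9 │  1 │  7 │  ┃         ┃                  
  ┃ ┗━━━━━━━━━━━━━━━━━━┛         ┃                  


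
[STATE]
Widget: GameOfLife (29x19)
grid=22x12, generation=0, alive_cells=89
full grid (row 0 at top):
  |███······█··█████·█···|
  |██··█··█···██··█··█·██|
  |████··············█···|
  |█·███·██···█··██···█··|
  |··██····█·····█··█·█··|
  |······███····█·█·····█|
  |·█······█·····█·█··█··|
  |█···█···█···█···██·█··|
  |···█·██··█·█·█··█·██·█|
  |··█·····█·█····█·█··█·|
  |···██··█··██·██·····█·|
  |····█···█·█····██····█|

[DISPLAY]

Gen: 0                       
███······█··█████·█···       
██··█··█···██··█··█·██       
████··············█···       
█·███·██···█··██···█··       
··██····█·····█··█·█··       
······███····█·█·····█       
·█······█·····█·█··█··       
█···█···█···█···██·█··       
···█·██··█·█·█··█·██·█       
··█·····█·█····█·█··█·       
···██··█··██·██·····█·       
····█···█·█····██····█       
                             
                             
                             
                             
                             
                             


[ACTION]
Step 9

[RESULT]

Gen: 9                       
··············██······       
··············█·█·····       
·········█·██···██····       
···█····████···█··███·       
···██···██····█·····██       
··█···██·███·█·█······       
···█·██·███····█·██·██       
··███···██·····█·█····       
·██·········████······       
···█······██·█····█···       
·███·····█···█···█·█··       
··········█··█···█·█··       
                             
                             
                             
                             
                             
                             


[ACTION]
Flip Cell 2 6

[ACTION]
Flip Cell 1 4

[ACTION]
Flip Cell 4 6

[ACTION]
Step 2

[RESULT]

Gen: 11                      
·············████·····       
············███·······       
····█·····██··█·······       
··█···█···█···█······█       
··█···█·····███······█       
··█········██····████·       
····████··███··█···█··       
····█··██····█·█··█···       
··████··█····█·██·█···       
···██··········████···       
··██·······██·····█···       
··██··················       
                             
                             
                             
                             
                             
                             


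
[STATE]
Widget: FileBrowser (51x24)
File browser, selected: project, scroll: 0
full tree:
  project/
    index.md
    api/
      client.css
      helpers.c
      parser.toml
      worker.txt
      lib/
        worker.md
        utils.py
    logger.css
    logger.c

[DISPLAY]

> [-] project/                                     
    index.md                                       
    [+] api/                                       
    logger.css                                     
    logger.c                                       
                                                   
                                                   
                                                   
                                                   
                                                   
                                                   
                                                   
                                                   
                                                   
                                                   
                                                   
                                                   
                                                   
                                                   
                                                   
                                                   
                                                   
                                                   
                                                   


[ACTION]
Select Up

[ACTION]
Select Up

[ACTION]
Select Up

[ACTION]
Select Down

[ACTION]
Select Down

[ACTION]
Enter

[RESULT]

  [-] project/                                     
    index.md                                       
  > [-] api/                                       
      client.css                                   
      helpers.c                                    
      parser.toml                                  
      worker.txt                                   
      [+] lib/                                     
    logger.css                                     
    logger.c                                       
                                                   
                                                   
                                                   
                                                   
                                                   
                                                   
                                                   
                                                   
                                                   
                                                   
                                                   
                                                   
                                                   
                                                   


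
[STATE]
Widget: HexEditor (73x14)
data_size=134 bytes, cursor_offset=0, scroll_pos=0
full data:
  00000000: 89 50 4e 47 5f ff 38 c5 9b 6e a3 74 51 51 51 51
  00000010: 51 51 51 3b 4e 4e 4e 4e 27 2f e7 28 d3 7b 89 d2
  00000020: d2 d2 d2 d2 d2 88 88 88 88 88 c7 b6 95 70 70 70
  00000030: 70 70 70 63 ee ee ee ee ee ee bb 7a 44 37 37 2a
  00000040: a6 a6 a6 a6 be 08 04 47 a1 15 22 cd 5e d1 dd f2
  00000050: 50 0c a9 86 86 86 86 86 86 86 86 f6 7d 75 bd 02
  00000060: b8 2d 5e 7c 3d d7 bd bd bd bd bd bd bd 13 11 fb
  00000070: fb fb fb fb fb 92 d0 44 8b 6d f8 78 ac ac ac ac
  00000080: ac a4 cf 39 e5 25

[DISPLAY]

00000000  89 50 4e 47 5f ff 38 c5  9b 6e a3 74 51 51 51 51  |.PNG_.8..n.t
00000010  51 51 51 3b 4e 4e 4e 4e  27 2f e7 28 d3 7b 89 d2  |QQQ;NNNN'/.(
00000020  d2 d2 d2 d2 d2 88 88 88  88 88 c7 b6 95 70 70 70  |............
00000030  70 70 70 63 ee ee ee ee  ee ee bb 7a 44 37 37 2a  |pppc.......z
00000040  a6 a6 a6 a6 be 08 04 47  a1 15 22 cd 5e d1 dd f2  |.......G..".
00000050  50 0c a9 86 86 86 86 86  86 86 86 f6 7d 75 bd 02  |P...........
00000060  b8 2d 5e 7c 3d d7 bd bd  bd bd bd bd bd 13 11 fb  |.-^|=.......
00000070  fb fb fb fb fb 92 d0 44  8b 6d f8 78 ac ac ac ac  |.......D.m.x
00000080  ac a4 cf 39 e5 25                                 |...9.%      
                                                                         
                                                                         
                                                                         
                                                                         
                                                                         


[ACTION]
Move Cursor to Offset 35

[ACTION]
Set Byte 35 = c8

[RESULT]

00000000  89 50 4e 47 5f ff 38 c5  9b 6e a3 74 51 51 51 51  |.PNG_.8..n.t
00000010  51 51 51 3b 4e 4e 4e 4e  27 2f e7 28 d3 7b 89 d2  |QQQ;NNNN'/.(
00000020  d2 d2 d2 C8 d2 88 88 88  88 88 c7 b6 95 70 70 70  |............
00000030  70 70 70 63 ee ee ee ee  ee ee bb 7a 44 37 37 2a  |pppc.......z
00000040  a6 a6 a6 a6 be 08 04 47  a1 15 22 cd 5e d1 dd f2  |.......G..".
00000050  50 0c a9 86 86 86 86 86  86 86 86 f6 7d 75 bd 02  |P...........
00000060  b8 2d 5e 7c 3d d7 bd bd  bd bd bd bd bd 13 11 fb  |.-^|=.......
00000070  fb fb fb fb fb 92 d0 44  8b 6d f8 78 ac ac ac ac  |.......D.m.x
00000080  ac a4 cf 39 e5 25                                 |...9.%      
                                                                         
                                                                         
                                                                         
                                                                         
                                                                         


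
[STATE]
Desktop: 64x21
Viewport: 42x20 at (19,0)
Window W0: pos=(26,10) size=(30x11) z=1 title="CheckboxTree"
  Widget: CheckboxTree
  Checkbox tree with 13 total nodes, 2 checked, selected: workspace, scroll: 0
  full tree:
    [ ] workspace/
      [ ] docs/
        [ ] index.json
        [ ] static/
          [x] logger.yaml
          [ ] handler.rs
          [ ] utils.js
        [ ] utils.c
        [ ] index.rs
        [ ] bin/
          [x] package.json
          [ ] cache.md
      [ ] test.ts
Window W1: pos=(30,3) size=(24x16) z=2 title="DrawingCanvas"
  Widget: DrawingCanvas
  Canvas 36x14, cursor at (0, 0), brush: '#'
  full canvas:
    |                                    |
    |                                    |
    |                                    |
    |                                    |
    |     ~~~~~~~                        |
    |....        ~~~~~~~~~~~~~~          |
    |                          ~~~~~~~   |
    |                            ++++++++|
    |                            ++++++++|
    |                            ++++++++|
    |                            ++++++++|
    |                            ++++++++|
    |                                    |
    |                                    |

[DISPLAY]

                                          
                                          
                                          
           ┏━━━━━━━━━━━━━━━━━━━━━━┓       
           ┃ DrawingCanvas        ┃       
           ┠──────────────────────┨       
           ┃+                     ┃       
           ┃                      ┃       
           ┃                      ┃       
           ┃                      ┃       
       ┏━━━┃     ~~~~~~~          ┃━┓     
       ┃ Ch┃....        ~~~~~~~~~~┃ ┃     
       ┠───┃                      ┃─┨     
       ┃>[-┃                      ┃ ┃     
       ┃   ┃                      ┃ ┃     
       ┃   ┃                      ┃ ┃     
       ┃   ┃                      ┃ ┃     
       ┃   ┃                      ┃ ┃     
       ┃   ┗━━━━━━━━━━━━━━━━━━━━━━┛ ┃     
       ┃       [ ] utils.js         ┃     


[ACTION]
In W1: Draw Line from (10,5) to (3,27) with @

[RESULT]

                                          
                                          
                                          
           ┏━━━━━━━━━━━━━━━━━━━━━━┓       
           ┃ DrawingCanvas        ┃       
           ┠──────────────────────┨       
           ┃+                     ┃       
           ┃                      ┃       
           ┃                      ┃       
           ┃                      ┃       
       ┏━━━┃     ~~~~~~~          ┃━┓     
       ┃ Ch┃....        ~~~~~~~~@@┃ ┃     
       ┠───┃                 @@@  ┃─┨     
       ┃>[-┃             @@@@     ┃ ┃     
       ┃   ┃          @@@         ┃ ┃     
       ┃   ┃       @@@            ┃ ┃     
       ┃   ┃     @@               ┃ ┃     
       ┃   ┃                      ┃ ┃     
       ┃   ┗━━━━━━━━━━━━━━━━━━━━━━┛ ┃     
       ┃       [ ] utils.js         ┃     


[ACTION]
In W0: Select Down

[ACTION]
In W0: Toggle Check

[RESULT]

                                          
                                          
                                          
           ┏━━━━━━━━━━━━━━━━━━━━━━┓       
           ┃ DrawingCanvas        ┃       
           ┠──────────────────────┨       
           ┃+                     ┃       
           ┃                      ┃       
           ┃                      ┃       
           ┃                      ┃       
       ┏━━━┃     ~~~~~~~          ┃━┓     
       ┃ Ch┃....        ~~~~~~~~@@┃ ┃     
       ┠───┃                 @@@  ┃─┨     
       ┃ [-┃             @@@@     ┃ ┃     
       ┃>  ┃          @@@         ┃ ┃     
       ┃   ┃       @@@            ┃ ┃     
       ┃   ┃     @@               ┃ ┃     
       ┃   ┃                      ┃ ┃     
       ┃   ┗━━━━━━━━━━━━━━━━━━━━━━┛ ┃     
       ┃       [x] utils.js         ┃     


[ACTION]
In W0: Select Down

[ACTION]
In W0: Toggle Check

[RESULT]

                                          
                                          
                                          
           ┏━━━━━━━━━━━━━━━━━━━━━━┓       
           ┃ DrawingCanvas        ┃       
           ┠──────────────────────┨       
           ┃+                     ┃       
           ┃                      ┃       
           ┃                      ┃       
           ┃                      ┃       
       ┏━━━┃     ~~~~~~~          ┃━┓     
       ┃ Ch┃....        ~~~~~~~~@@┃ ┃     
       ┠───┃                 @@@  ┃─┨     
       ┃ [-┃             @@@@     ┃ ┃     
       ┃   ┃          @@@         ┃ ┃     
       ┃>  ┃       @@@            ┃ ┃     
       ┃   ┃     @@               ┃ ┃     
       ┃   ┃                      ┃ ┃     
       ┃   ┗━━━━━━━━━━━━━━━━━━━━━━┛ ┃     
       ┃       [x] utils.js         ┃     


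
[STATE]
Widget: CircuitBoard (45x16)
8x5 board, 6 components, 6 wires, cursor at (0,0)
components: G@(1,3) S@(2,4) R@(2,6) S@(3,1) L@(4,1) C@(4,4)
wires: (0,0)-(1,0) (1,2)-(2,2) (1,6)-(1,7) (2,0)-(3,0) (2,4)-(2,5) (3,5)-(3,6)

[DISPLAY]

   0 1 2 3 4 5 6 7                           
0  [.]                                       
    │                                        
1   ·       ·   G           · ─ ·            
            │                                
2   ·       ·       S ─ ·   R                
    │                                        
3   ·   S               · ─ ·                
                                             
4       L           C                        
Cursor: (0,0)                                
                                             
                                             
                                             
                                             
                                             


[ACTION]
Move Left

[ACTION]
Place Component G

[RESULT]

   0 1 2 3 4 5 6 7                           
0  [G]                                       
    │                                        
1   ·       ·   G           · ─ ·            
            │                                
2   ·       ·       S ─ ·   R                
    │                                        
3   ·   S               · ─ ·                
                                             
4       L           C                        
Cursor: (0,0)                                
                                             
                                             
                                             
                                             
                                             


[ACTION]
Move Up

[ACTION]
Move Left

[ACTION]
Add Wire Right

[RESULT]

   0 1 2 3 4 5 6 7                           
0  [G]─ ·                                    
    │                                        
1   ·       ·   G           · ─ ·            
            │                                
2   ·       ·       S ─ ·   R                
    │                                        
3   ·   S               · ─ ·                
                                             
4       L           C                        
Cursor: (0,0)                                
                                             
                                             
                                             
                                             
                                             


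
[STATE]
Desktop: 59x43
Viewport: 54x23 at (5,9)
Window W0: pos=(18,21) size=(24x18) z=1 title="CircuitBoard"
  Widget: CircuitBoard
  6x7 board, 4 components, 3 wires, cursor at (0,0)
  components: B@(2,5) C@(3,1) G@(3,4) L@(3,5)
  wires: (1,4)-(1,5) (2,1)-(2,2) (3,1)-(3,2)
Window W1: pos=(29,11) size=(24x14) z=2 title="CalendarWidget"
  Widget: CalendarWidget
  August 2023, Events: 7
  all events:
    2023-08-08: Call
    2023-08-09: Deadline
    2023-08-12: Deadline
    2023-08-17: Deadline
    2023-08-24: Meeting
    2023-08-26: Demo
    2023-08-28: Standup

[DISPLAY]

                                                      
                                                      
                        ┏━━━━━━━━━━━━━━━━━━━━━━┓      
                        ┃ CalendarWidget       ┃      
                        ┠──────────────────────┨      
                        ┃     August 2023      ┃      
                        ┃Mo Tu We Th Fr Sa Su  ┃      
                        ┃    1  2  3  4  5  6  ┃      
                        ┃ 7  8*  9* 10 11 12* 1┃      
                        ┃14 15 16 17* 18 19 20 ┃      
                        ┃21 22 23 24* 25 26* 27┃      
                        ┃28* 29 30 31          ┃      
             ┏━━━━━━━━━━┃                      ┃      
             ┃ CircuitBo┃                      ┃      
             ┠──────────┃                      ┃      
             ┃   0 1 2 3┗━━━━━━━━━━━━━━━━━━━━━━┛      
             ┃0  [.]                ┃                 
             ┃                      ┃                 
             ┃1                   · ┃                 
             ┃                      ┃                 
             ┃2       · ─ ·         ┃                 
             ┃                      ┃                 
             ┃3       C ─ ·       G ┃                 


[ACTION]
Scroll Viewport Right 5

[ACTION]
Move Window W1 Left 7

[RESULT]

                                                      
                                                      
                 ┏━━━━━━━━━━━━━━━━━━━━━━┓             
                 ┃ CalendarWidget       ┃             
                 ┠──────────────────────┨             
                 ┃     August 2023      ┃             
                 ┃Mo Tu We Th Fr Sa Su  ┃             
                 ┃    1  2  3  4  5  6  ┃             
                 ┃ 7  8*  9* 10 11 12* 1┃             
                 ┃14 15 16 17* 18 19 20 ┃             
                 ┃21 22 23 24* 25 26* 27┃             
                 ┃28* 29 30 31          ┃             
             ┏━━━┃                      ┃             
             ┃ Ci┃                      ┃             
             ┠───┃                      ┃             
             ┃   ┗━━━━━━━━━━━━━━━━━━━━━━┛             
             ┃0  [.]                ┃                 
             ┃                      ┃                 
             ┃1                   · ┃                 
             ┃                      ┃                 
             ┃2       · ─ ·         ┃                 
             ┃                      ┃                 
             ┃3       C ─ ·       G ┃                 


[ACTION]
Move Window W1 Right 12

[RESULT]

                                                      
                                                      
                             ┏━━━━━━━━━━━━━━━━━━━━━━┓ 
                             ┃ CalendarWidget       ┃ 
                             ┠──────────────────────┨ 
                             ┃     August 2023      ┃ 
                             ┃Mo Tu We Th Fr Sa Su  ┃ 
                             ┃    1  2  3  4  5  6  ┃ 
                             ┃ 7  8*  9* 10 11 12* 1┃ 
                             ┃14 15 16 17* 18 19 20 ┃ 
                             ┃21 22 23 24* 25 26* 27┃ 
                             ┃28* 29 30 31          ┃ 
             ┏━━━━━━━━━━━━━━━┃                      ┃ 
             ┃ CircuitBoard  ┃                      ┃ 
             ┠───────────────┃                      ┃ 
             ┃   0 1 2 3 4 5 ┗━━━━━━━━━━━━━━━━━━━━━━┛ 
             ┃0  [.]                ┃                 
             ┃                      ┃                 
             ┃1                   · ┃                 
             ┃                      ┃                 
             ┃2       · ─ ·         ┃                 
             ┃                      ┃                 
             ┃3       C ─ ·       G ┃                 


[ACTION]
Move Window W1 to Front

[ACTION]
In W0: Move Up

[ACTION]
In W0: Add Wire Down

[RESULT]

                                                      
                                                      
                             ┏━━━━━━━━━━━━━━━━━━━━━━┓ 
                             ┃ CalendarWidget       ┃ 
                             ┠──────────────────────┨ 
                             ┃     August 2023      ┃ 
                             ┃Mo Tu We Th Fr Sa Su  ┃ 
                             ┃    1  2  3  4  5  6  ┃ 
                             ┃ 7  8*  9* 10 11 12* 1┃ 
                             ┃14 15 16 17* 18 19 20 ┃ 
                             ┃21 22 23 24* 25 26* 27┃ 
                             ┃28* 29 30 31          ┃ 
             ┏━━━━━━━━━━━━━━━┃                      ┃ 
             ┃ CircuitBoard  ┃                      ┃ 
             ┠───────────────┃                      ┃ 
             ┃   0 1 2 3 4 5 ┗━━━━━━━━━━━━━━━━━━━━━━┛ 
             ┃0  [.]                ┃                 
             ┃    │                 ┃                 
             ┃1   ·               · ┃                 
             ┃                      ┃                 
             ┃2       · ─ ·         ┃                 
             ┃                      ┃                 
             ┃3       C ─ ·       G ┃                 


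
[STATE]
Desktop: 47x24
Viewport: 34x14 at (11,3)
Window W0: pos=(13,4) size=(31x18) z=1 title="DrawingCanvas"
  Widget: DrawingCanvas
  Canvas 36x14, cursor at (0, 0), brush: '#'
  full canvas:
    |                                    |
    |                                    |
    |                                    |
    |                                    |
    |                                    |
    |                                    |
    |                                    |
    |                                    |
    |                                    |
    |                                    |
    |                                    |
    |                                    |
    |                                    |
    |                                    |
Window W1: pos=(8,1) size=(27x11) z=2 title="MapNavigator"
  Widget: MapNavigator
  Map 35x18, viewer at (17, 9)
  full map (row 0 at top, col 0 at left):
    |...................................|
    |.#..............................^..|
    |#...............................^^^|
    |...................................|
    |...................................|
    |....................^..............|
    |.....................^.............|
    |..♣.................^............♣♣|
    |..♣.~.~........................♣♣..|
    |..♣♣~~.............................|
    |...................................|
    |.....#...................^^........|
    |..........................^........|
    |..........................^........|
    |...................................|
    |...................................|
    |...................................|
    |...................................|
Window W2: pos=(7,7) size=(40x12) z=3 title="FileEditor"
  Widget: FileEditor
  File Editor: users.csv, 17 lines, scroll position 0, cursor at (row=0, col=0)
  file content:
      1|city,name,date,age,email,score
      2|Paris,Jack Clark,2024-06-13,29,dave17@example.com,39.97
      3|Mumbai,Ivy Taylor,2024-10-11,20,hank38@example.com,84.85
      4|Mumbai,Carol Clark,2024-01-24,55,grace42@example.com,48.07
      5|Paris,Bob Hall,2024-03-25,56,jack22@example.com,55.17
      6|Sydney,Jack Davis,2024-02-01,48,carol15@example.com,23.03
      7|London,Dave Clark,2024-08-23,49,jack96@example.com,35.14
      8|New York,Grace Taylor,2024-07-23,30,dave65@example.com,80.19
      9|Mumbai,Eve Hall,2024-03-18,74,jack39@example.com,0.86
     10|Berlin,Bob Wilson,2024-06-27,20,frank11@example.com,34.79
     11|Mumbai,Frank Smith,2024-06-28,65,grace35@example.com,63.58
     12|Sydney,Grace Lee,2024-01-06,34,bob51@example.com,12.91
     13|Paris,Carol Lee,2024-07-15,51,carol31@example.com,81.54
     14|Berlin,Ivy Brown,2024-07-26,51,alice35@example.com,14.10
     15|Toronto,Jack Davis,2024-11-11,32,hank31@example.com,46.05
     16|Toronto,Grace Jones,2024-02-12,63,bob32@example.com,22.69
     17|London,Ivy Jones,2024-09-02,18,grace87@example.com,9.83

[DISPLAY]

───────────────────────┨          
..............^........┃━━━━━━━━┓ 
.............^.........┃        ┃ 
.......................┃────────┨ 
━━━━━━━━━━━━━━━━━━━━━━━━━━━━━━━━━━
leEditor                          
──────────────────────────────────
y,name,date,age,email,score       
is,Jack Clark,2024-06-13,29,dave17
bai,Ivy Taylor,2024-10-11,20,hank3
bai,Carol Clark,2024-01-24,55,grac
is,Bob Hall,2024-03-25,56,jack22@e
ney,Jack Davis,2024-02-01,48,carol
don,Dave Clark,2024-08-23,49,jack9


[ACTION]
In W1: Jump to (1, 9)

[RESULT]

───────────────────────┨          
         ..............┃━━━━━━━━┓ 
         ..♣...........┃        ┃ 
         ..♣.~.~.......┃────────┨ 
━━━━━━━━━━━━━━━━━━━━━━━━━━━━━━━━━━
leEditor                          
──────────────────────────────────
y,name,date,age,email,score       
is,Jack Clark,2024-06-13,29,dave17
bai,Ivy Taylor,2024-10-11,20,hank3
bai,Carol Clark,2024-01-24,55,grac
is,Bob Hall,2024-03-25,56,jack22@e
ney,Jack Davis,2024-02-01,48,carol
don,Dave Clark,2024-08-23,49,jack9


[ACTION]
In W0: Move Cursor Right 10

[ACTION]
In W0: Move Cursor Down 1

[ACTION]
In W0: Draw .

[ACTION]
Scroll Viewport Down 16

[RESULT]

y,name,date,age,email,score       
is,Jack Clark,2024-06-13,29,dave17
bai,Ivy Taylor,2024-10-11,20,hank3
bai,Carol Clark,2024-01-24,55,grac
is,Bob Hall,2024-03-25,56,jack22@e
ney,Jack Davis,2024-02-01,48,carol
don,Dave Clark,2024-08-23,49,jack9
 York,Grace Taylor,2024-07-23,30,d
━━━━━━━━━━━━━━━━━━━━━━━━━━━━━━━━━━
  ┃                             ┃ 
  ┃                             ┃ 
  ┗━━━━━━━━━━━━━━━━━━━━━━━━━━━━━┛ 
                                  
                                  


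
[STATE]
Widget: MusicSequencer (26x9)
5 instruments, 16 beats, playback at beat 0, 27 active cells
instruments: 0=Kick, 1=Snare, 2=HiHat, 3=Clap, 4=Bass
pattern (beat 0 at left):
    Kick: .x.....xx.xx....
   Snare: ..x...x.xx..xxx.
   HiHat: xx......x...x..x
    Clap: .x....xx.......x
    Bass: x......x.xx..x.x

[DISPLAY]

      ▼123456789012345    
  Kick·█·····██·██····    
 Snare··█···█·██··███·    
 HiHat██······█···█··█    
  Clap·█····██·······█    
  Bass█······█·██··█·█    
                          
                          
                          


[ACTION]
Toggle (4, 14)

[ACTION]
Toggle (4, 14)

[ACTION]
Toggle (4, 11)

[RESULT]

      ▼123456789012345    
  Kick·█·····██·██····    
 Snare··█···█·██··███·    
 HiHat██······█···█··█    
  Clap·█····██·······█    
  Bass█······█·███·█·█    
                          
                          
                          


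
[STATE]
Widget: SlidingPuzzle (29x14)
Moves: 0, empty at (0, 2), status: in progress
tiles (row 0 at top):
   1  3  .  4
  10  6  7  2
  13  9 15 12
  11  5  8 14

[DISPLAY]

┌────┬────┬────┬────┐        
│  1 │  3 │    │  4 │        
├────┼────┼────┼────┤        
│ 10 │  6 │  7 │  2 │        
├────┼────┼────┼────┤        
│ 13 │  9 │ 15 │ 12 │        
├────┼────┼────┼────┤        
│ 11 │  5 │  8 │ 14 │        
└────┴────┴────┴────┘        
Moves: 0                     
                             
                             
                             
                             


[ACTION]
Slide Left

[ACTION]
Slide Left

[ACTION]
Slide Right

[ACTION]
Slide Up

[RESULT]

┌────┬────┬────┬────┐        
│  1 │  3 │  7 │  4 │        
├────┼────┼────┼────┤        
│ 10 │  6 │    │  2 │        
├────┼────┼────┼────┤        
│ 13 │  9 │ 15 │ 12 │        
├────┼────┼────┼────┤        
│ 11 │  5 │  8 │ 14 │        
└────┴────┴────┴────┘        
Moves: 3                     
                             
                             
                             
                             
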